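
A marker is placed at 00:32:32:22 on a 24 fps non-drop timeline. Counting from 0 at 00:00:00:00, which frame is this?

frame 46870

Total seconds to the label: (0 × 3600 + 32 × 60 + 32) = 1952.
Frame index = 1952 × 24 + 22 = 46870.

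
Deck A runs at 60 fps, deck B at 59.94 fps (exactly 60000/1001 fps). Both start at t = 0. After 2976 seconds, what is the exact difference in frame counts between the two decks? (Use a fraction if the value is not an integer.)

A emits 60 × 2976 = 178560 frames; B emits 60000/1001 × 2976 = 178560000/1001.
Difference = 178560/1001 frames (≈ 178.3816); B is behind A.

178560/1001 frames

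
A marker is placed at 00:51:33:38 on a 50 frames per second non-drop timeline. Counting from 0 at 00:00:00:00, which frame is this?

Total seconds to the label: (0 × 3600 + 51 × 60 + 33) = 3093.
Frame index = 3093 × 50 + 38 = 154688.

154688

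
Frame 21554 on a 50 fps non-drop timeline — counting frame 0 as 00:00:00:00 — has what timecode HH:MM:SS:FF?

21554 ÷ 50 = 431 full seconds, remainder 4 frames.
431 s = 0 h 7 min 11 s.
Timecode: 00:07:11:04.

00:07:11:04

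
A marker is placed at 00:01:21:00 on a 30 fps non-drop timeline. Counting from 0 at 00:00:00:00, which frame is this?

frame 2430

Total seconds to the label: (0 × 3600 + 1 × 60 + 21) = 81.
Frame index = 81 × 30 + 0 = 2430.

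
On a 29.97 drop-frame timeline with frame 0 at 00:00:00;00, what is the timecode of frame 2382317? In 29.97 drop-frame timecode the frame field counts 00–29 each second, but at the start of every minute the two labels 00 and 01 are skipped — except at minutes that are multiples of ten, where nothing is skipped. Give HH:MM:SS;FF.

Each 10-minute DF block holds 10 × 60 × 30 − 9 × 2 = 17982 frames. 2382317 ÷ 17982 → 132 full blocks, remainder 8693.
Within the partial block the first minute is 1800 frames and each further minute 1798, so 4 further minute boundaries passed. Total skipped labels = 18 × 132 + 2 × 4 = 2384.
Non-drop label index = 2382317 + 2384 = 2384701; at 30 labels/s that is 22:04:50:01, i.e. DF 22:04:50;01.

22:04:50;01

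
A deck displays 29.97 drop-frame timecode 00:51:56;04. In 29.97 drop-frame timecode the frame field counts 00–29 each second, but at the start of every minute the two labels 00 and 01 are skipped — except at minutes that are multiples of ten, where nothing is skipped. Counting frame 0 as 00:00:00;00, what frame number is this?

Complete 10-minute blocks: 5, each 17982 frames → 89910.
Remaining 1 whole minute in the current block: 1800 + 0 × 1798 = 1800 frames.
Within the current minute: 56 × 30 + 4 − 2 = 1682 (labels ;00/;01 skipped at this minute). Total = 89910 + 1800 + 1682 = 93392.

93392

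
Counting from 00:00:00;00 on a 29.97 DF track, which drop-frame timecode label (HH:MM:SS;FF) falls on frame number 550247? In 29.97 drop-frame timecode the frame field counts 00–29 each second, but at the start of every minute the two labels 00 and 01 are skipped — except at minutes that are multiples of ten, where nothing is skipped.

Each 10-minute DF block holds 10 × 60 × 30 − 9 × 2 = 17982 frames. 550247 ÷ 17982 → 30 full blocks, remainder 10787.
Within the partial block the first minute is 1800 frames and each further minute 1798, so 5 further minute boundaries passed. Total skipped labels = 18 × 30 + 2 × 5 = 550.
Non-drop label index = 550247 + 550 = 550797; at 30 labels/s that is 05:05:59:27, i.e. DF 05:05:59;27.

05:05:59;27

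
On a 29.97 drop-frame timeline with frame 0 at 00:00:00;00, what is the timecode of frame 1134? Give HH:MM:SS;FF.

Each 10-minute DF block holds 10 × 60 × 30 − 9 × 2 = 17982 frames. 1134 ÷ 17982 → 0 full blocks, remainder 1134.
Within the partial block the first minute is 1800 frames and each further minute 1798, so 0 further minute boundaries passed. Total skipped labels = 18 × 0 + 2 × 0 = 0.
Non-drop label index = 1134 + 0 = 1134; at 30 labels/s that is 00:00:37:24, i.e. DF 00:00:37;24.

00:00:37;24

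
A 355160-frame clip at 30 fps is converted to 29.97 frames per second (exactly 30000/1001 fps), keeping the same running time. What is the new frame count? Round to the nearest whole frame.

Frames at target rate = 355160 × (30000/1001) / (30) = 27320000/77 ≈ 354805.195.
Nearest whole frame: 354805.

354805 frames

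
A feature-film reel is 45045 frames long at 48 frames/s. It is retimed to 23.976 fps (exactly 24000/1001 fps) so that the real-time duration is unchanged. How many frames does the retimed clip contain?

Target frames = source frames × (target rate / source rate) = 45045 × (24000/1001)/(48) = 45045 × 500/1001 = 22500.

22500 frames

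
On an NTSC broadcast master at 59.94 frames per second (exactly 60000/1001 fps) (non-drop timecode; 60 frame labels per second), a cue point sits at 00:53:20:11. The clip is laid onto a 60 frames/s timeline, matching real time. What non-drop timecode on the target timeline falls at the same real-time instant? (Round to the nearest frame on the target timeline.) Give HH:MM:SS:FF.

Source frame index: (0×3600 + 53×60 + 20) × 60 + 11 = 192011.
Real time: 192011 / (60000/1001) = 192203011/60000 s.
Target frame: (192203011/60000) × (60) = 192203011/1000 ≈ 192203.011 → 192203.
At 60 labels/s: frame 192203 → 00:53:23:23.

00:53:23:23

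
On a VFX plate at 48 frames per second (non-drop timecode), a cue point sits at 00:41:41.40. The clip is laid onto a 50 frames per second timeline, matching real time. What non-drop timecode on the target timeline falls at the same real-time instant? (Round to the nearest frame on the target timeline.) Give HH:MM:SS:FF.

Source frame index: (0×3600 + 41×60 + 41) × 48 + 40 = 120088.
Real time: 120088 / (48) = 15011/6 s.
Target frame: (15011/6) × (50) = 375275/3 ≈ 125091.667 → 125092.
At 50 labels/s: frame 125092 → 00:41:41:42.

00:41:41:42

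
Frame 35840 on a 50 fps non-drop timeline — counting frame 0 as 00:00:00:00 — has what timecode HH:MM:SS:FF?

00:11:56:40

35840 ÷ 50 = 716 full seconds, remainder 40 frames.
716 s = 0 h 11 min 56 s.
Timecode: 00:11:56:40.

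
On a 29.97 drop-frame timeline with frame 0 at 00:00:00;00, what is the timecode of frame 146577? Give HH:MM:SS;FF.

Ten DF minutes hold 17982 frames, so frame 146577 lies in block 8 (frames 143856–161837) with 2721 frames into that block.
The block's first minute is 1800 frames and the rest 1798 each; 2721 frames reaches minute 1, so 8 × 18 + 1 × 2 = 146 labels have been skipped so far.
Adding those back, label number 146577 + 146 = 146723 at 30 labels/s is 4890 s + 23 f = 1 h 21 min 30 s frame 23, i.e. 01:21:30;23.

01:21:30;23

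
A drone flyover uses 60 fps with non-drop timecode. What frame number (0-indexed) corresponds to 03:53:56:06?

842166

Total seconds to the label: (3 × 3600 + 53 × 60 + 56) = 14036.
Frame index = 14036 × 60 + 6 = 842166.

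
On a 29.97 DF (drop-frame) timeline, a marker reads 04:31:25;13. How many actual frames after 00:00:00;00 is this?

488075

Complete 10-minute blocks: 27, each 17982 frames → 485514.
Remaining 1 whole minute in the current block: 1800 + 0 × 1798 = 1800 frames.
Within the current minute: 25 × 30 + 13 − 2 = 761 (labels ;00/;01 skipped at this minute). Total = 485514 + 1800 + 761 = 488075.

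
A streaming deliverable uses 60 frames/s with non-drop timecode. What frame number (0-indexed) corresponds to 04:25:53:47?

frame 957227

Total seconds to the label: (4 × 3600 + 25 × 60 + 53) = 15953.
Frame index = 15953 × 60 + 47 = 957227.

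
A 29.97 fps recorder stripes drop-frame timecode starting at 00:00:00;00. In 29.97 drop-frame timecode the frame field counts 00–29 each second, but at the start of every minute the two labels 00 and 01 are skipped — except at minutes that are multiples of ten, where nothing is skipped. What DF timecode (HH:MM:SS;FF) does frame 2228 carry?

00:01:14;10

Each 10-minute DF block holds 10 × 60 × 30 − 9 × 2 = 17982 frames. 2228 ÷ 17982 → 0 full blocks, remainder 2228.
Within the partial block the first minute is 1800 frames and each further minute 1798, so 1 further minute boundary passed. Total skipped labels = 18 × 0 + 2 × 1 = 2.
Non-drop label index = 2228 + 2 = 2230; at 30 labels/s that is 00:01:14:10, i.e. DF 00:01:14;10.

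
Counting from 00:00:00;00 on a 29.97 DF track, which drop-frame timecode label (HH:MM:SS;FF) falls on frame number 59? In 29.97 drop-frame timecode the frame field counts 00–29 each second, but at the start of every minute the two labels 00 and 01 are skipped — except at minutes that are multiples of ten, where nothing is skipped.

00:00:01;29

Ten DF minutes hold 17982 frames, so frame 59 lies in block 0 (frames 0–17981) with 59 frames into that block.
The block's first minute is 1800 frames and the rest 1798 each; 59 frames reaches minute 0, so 0 × 18 + 0 × 2 = 0 labels have been skipped so far.
Adding those back, label number 59 + 0 = 59 at 30 labels/s is 1 s + 29 f = 0 h 0 min 1 s frame 29, i.e. 00:00:01;29.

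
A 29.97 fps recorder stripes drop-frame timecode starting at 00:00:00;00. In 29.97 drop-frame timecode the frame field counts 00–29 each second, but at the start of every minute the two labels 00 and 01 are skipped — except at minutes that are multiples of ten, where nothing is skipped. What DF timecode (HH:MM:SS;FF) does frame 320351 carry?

02:58:09;03

Ten DF minutes hold 17982 frames, so frame 320351 lies in block 17 (frames 305694–323675) with 14657 frames into that block.
The block's first minute is 1800 frames and the rest 1798 each; 14657 frames reaches minute 8, so 17 × 18 + 8 × 2 = 322 labels have been skipped so far.
Adding those back, label number 320351 + 322 = 320673 at 30 labels/s is 10689 s + 3 f = 2 h 58 min 9 s frame 3, i.e. 02:58:09;03.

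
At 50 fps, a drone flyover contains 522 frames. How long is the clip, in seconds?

Running time = 522 / (50) = 10.44 s.

10.44 seconds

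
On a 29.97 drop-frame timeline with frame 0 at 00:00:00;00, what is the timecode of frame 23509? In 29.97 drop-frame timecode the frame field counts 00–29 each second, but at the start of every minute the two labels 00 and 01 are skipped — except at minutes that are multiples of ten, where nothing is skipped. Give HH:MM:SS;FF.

Each 10-minute DF block holds 10 × 60 × 30 − 9 × 2 = 17982 frames. 23509 ÷ 17982 → 1 full block, remainder 5527.
Within the partial block the first minute is 1800 frames and each further minute 1798, so 3 further minute boundaries passed. Total skipped labels = 18 × 1 + 2 × 3 = 24.
Non-drop label index = 23509 + 24 = 23533; at 30 labels/s that is 00:13:04:13, i.e. DF 00:13:04;13.

00:13:04;13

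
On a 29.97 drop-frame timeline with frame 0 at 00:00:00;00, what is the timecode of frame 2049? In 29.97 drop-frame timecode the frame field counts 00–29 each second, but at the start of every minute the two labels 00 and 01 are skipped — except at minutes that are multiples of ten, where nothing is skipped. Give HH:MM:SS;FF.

Each 10-minute DF block holds 10 × 60 × 30 − 9 × 2 = 17982 frames. 2049 ÷ 17982 → 0 full blocks, remainder 2049.
Within the partial block the first minute is 1800 frames and each further minute 1798, so 1 further minute boundary passed. Total skipped labels = 18 × 0 + 2 × 1 = 2.
Non-drop label index = 2049 + 2 = 2051; at 30 labels/s that is 00:01:08:11, i.e. DF 00:01:08;11.

00:01:08;11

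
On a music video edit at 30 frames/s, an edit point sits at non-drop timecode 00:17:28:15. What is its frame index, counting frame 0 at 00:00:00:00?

frame 31455

Total seconds to the label: (0 × 3600 + 17 × 60 + 28) = 1048.
Frame index = 1048 × 30 + 15 = 31455.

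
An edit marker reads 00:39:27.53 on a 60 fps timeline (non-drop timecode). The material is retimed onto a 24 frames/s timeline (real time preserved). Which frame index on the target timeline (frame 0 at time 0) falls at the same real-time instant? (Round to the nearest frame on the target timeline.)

Source frame index: (0×3600 + 39×60 + 27) × 60 + 53 = 142073.
Real time: 142073 / (60) = 142073/60 s.
Target frame: (142073/60) × (24) = 284146/5 ≈ 56829.200 → 56829.

frame 56829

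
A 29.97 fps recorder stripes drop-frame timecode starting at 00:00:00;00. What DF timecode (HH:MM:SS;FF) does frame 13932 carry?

Ten DF minutes hold 17982 frames, so frame 13932 lies in block 0 (frames 0–17981) with 13932 frames into that block.
The block's first minute is 1800 frames and the rest 1798 each; 13932 frames reaches minute 7, so 0 × 18 + 7 × 2 = 14 labels have been skipped so far.
Adding those back, label number 13932 + 14 = 13946 at 30 labels/s is 464 s + 26 f = 0 h 7 min 44 s frame 26, i.e. 00:07:44;26.

00:07:44;26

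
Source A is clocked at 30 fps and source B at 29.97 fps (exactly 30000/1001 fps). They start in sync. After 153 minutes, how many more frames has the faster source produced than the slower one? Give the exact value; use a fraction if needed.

275400/1001 frames

153 min = 9180 s.
A emits 30 × 9180 = 275400 frames; B emits 30000/1001 × 9180 = 275400000/1001.
Difference = 275400/1001 frames (≈ 275.1249); B is behind A.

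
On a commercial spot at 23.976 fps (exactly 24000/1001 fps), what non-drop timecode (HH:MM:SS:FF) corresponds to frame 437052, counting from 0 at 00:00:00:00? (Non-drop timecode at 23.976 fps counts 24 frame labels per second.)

437052 ÷ 24 = 18210 full seconds, remainder 12 frames.
18210 s = 5 h 3 min 30 s.
Timecode: 05:03:30:12.

05:03:30:12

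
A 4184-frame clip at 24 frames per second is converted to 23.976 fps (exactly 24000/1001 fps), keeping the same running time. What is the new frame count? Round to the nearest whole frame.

4180 frames

Frames at target rate = 4184 × (24000/1001) / (24) = 4184000/1001 ≈ 4179.820.
Nearest whole frame: 4180.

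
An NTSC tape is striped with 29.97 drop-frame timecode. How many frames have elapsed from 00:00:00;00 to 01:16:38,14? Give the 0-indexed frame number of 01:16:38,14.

137816

Complete 10-minute blocks: 7, each 17982 frames → 125874.
Remaining 6 whole minutes in the current block: 1800 + 5 × 1798 = 10790 frames.
Within the current minute: 38 × 30 + 14 − 2 = 1152 (labels ;00/;01 skipped at this minute). Total = 125874 + 10790 + 1152 = 137816.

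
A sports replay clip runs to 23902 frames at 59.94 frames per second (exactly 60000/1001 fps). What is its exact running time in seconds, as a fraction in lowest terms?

11962951/30000 seconds

Running time = 23902 ÷ (60000/1001) = 23902 × 1001/60000 = 11962951/30000 s.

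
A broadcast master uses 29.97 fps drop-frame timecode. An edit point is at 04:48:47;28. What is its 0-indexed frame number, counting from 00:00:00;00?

519318

As if non-drop at 30 labels/s: (4 × 3600 + 48 × 60 + 47) × 30 + 28 = 519838.
Minute boundaries passed: 288; those not divisible by 10: 288 − 28 = 260; dropped labels = 2 × 260 = 520.
Actual frame index = 519838 − 520 = 519318.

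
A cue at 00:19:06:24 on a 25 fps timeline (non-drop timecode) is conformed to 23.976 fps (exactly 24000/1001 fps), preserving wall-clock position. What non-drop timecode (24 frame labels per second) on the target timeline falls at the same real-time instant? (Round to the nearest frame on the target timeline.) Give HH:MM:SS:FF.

00:19:05:20

Source frame index: (0×3600 + 19×60 + 6) × 25 + 24 = 28674.
Real time: 28674 / (25) = 28674/25 s.
Target frame: (28674/25) × (24000/1001) = 27527040/1001 ≈ 27499.540 → 27500.
At 24 labels/s: frame 27500 → 00:19:05:20.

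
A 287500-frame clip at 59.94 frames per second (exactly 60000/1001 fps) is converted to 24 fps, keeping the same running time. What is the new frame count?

Target frames = source frames × (target rate / source rate) = 287500 × (24)/(60000/1001) = 287500 × 1001/2500 = 115115.

115115 frames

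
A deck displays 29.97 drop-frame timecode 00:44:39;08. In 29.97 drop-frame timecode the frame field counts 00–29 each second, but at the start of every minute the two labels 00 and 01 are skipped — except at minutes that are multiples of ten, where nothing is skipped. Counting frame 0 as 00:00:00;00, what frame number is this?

80298

As if non-drop at 30 labels/s: (0 × 3600 + 44 × 60 + 39) × 30 + 8 = 80378.
Minute boundaries passed: 44; those not divisible by 10: 44 − 4 = 40; dropped labels = 2 × 40 = 80.
Actual frame index = 80378 − 80 = 80298.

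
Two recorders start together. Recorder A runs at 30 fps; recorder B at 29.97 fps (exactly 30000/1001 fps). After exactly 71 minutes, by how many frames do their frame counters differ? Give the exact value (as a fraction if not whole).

71 min = 4260 s.
A emits 30 × 4260 = 127800 frames; B emits 30000/1001 × 4260 = 127800000/1001.
Difference = 127800/1001 frames (≈ 127.6723); B is behind A.

127800/1001 frames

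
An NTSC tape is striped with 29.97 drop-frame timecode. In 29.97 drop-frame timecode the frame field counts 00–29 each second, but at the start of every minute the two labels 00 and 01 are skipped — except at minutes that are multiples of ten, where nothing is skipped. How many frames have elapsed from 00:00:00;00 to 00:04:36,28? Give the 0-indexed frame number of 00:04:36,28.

As if non-drop at 30 labels/s: (0 × 3600 + 4 × 60 + 36) × 30 + 28 = 8308.
Minute boundaries passed: 4; those not divisible by 10: 4 − 0 = 4; dropped labels = 2 × 4 = 8.
Actual frame index = 8308 − 8 = 8300.

8300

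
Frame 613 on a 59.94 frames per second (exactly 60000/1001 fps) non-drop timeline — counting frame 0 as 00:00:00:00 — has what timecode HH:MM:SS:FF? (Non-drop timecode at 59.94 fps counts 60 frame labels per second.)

00:00:10:13

613 ÷ 60 = 10 full seconds, remainder 13 frames.
10 s = 0 h 0 min 10 s.
Timecode: 00:00:10:13.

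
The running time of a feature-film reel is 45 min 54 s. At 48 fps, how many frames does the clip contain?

45 min 54 s = 2754 s.
Frames = 2754 × 48 = 132192.

132192 frames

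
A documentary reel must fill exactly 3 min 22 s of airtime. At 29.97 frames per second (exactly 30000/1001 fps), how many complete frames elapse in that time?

6053 frames

3 min 22 s = 202 s.
Frames = 202 × 30000/1001 = 6060000/1001 ≈ 6053.9461.
Complete frames: 6053.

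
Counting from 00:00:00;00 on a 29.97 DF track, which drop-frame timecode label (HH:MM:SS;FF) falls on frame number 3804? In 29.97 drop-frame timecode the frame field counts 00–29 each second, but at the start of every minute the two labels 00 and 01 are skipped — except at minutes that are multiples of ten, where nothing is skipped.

00:02:06;28

Ten DF minutes hold 17982 frames, so frame 3804 lies in block 0 (frames 0–17981) with 3804 frames into that block.
The block's first minute is 1800 frames and the rest 1798 each; 3804 frames reaches minute 2, so 0 × 18 + 2 × 2 = 4 labels have been skipped so far.
Adding those back, label number 3804 + 4 = 3808 at 30 labels/s is 126 s + 28 f = 0 h 2 min 6 s frame 28, i.e. 00:02:06;28.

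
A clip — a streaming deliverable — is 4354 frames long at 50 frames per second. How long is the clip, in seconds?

87.08 seconds

Running time = 4354 / (50) = 87.08 s.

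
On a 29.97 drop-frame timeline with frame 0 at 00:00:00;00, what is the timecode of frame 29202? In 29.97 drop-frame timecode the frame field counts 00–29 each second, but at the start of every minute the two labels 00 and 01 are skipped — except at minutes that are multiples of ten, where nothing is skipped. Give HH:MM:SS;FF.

Ten DF minutes hold 17982 frames, so frame 29202 lies in block 1 (frames 17982–35963) with 11220 frames into that block.
The block's first minute is 1800 frames and the rest 1798 each; 11220 frames reaches minute 6, so 1 × 18 + 6 × 2 = 30 labels have been skipped so far.
Adding those back, label number 29202 + 30 = 29232 at 30 labels/s is 974 s + 12 f = 0 h 16 min 14 s frame 12, i.e. 00:16:14;12.

00:16:14;12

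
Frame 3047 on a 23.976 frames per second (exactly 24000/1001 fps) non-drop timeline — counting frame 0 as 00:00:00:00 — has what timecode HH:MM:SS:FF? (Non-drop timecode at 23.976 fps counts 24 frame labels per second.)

00:02:06:23

3047 ÷ 24 = 126 full seconds, remainder 23 frames.
126 s = 0 h 2 min 6 s.
Timecode: 00:02:06:23.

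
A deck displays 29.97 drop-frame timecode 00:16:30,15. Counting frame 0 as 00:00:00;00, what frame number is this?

29685

As if non-drop at 30 labels/s: (0 × 3600 + 16 × 60 + 30) × 30 + 15 = 29715.
Minute boundaries passed: 16; those not divisible by 10: 16 − 1 = 15; dropped labels = 2 × 15 = 30.
Actual frame index = 29715 − 30 = 29685.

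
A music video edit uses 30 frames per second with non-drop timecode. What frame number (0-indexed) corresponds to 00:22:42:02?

Total seconds to the label: (0 × 3600 + 22 × 60 + 42) = 1362.
Frame index = 1362 × 30 + 2 = 40862.

frame 40862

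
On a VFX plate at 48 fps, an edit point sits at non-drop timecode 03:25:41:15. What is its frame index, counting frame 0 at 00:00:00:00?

Total seconds to the label: (3 × 3600 + 25 × 60 + 41) = 12341.
Frame index = 12341 × 48 + 15 = 592383.

592383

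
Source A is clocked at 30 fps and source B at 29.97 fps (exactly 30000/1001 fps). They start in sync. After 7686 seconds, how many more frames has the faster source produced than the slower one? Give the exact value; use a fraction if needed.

32940/143 frames

A emits 30 × 7686 = 230580 frames; B emits 30000/1001 × 7686 = 32940000/143.
Difference = 32940/143 frames (≈ 230.3497); B is behind A.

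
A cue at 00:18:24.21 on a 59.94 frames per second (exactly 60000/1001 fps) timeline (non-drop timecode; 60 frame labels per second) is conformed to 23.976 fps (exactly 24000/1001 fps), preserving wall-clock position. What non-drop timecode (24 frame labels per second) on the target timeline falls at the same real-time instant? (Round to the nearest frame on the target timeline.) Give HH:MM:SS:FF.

Source frame index: (0×3600 + 18×60 + 24) × 60 + 21 = 66261.
Real time: 66261 / (60000/1001) = 22109087/20000 s.
Target frame: (22109087/20000) × (24000/1001) = 132522/5 ≈ 26504.400 → 26504.
At 24 labels/s: frame 26504 → 00:18:24:08.

00:18:24:08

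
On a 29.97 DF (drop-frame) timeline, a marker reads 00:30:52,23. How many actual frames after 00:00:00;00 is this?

As if non-drop at 30 labels/s: (0 × 3600 + 30 × 60 + 52) × 30 + 23 = 55583.
Minute boundaries passed: 30; those not divisible by 10: 30 − 3 = 27; dropped labels = 2 × 27 = 54.
Actual frame index = 55583 − 54 = 55529.

55529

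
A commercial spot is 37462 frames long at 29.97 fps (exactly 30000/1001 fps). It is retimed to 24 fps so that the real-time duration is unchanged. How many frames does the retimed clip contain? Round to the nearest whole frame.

30000 frames

Frames at target rate = 37462 × (24) / (30000/1001) = 18749731/625 ≈ 29999.570.
Nearest whole frame: 30000.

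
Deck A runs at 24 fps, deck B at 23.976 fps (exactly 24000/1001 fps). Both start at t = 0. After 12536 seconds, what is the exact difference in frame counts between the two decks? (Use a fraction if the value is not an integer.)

A emits 24 × 12536 = 300864 frames; B emits 24000/1001 × 12536 = 300864000/1001.
Difference = 300864/1001 frames (≈ 300.5634); B is behind A.

300864/1001 frames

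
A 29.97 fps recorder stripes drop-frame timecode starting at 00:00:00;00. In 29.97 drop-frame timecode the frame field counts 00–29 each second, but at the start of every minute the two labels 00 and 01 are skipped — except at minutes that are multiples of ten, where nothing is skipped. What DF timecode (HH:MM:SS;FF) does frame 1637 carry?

00:00:54;17

Each 10-minute DF block holds 10 × 60 × 30 − 9 × 2 = 17982 frames. 1637 ÷ 17982 → 0 full blocks, remainder 1637.
Within the partial block the first minute is 1800 frames and each further minute 1798, so 0 further minute boundaries passed. Total skipped labels = 18 × 0 + 2 × 0 = 0.
Non-drop label index = 1637 + 0 = 1637; at 30 labels/s that is 00:00:54:17, i.e. DF 00:00:54;17.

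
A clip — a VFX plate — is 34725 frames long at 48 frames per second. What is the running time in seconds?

Running time = 34725 / (48) = 723.4375 s.

723.4375 seconds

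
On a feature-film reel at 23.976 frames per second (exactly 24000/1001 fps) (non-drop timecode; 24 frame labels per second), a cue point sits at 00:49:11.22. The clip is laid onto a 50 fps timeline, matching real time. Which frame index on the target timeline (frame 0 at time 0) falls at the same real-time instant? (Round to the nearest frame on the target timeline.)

Source frame index: (0×3600 + 49×60 + 11) × 24 + 22 = 70846.
Real time: 70846 / (24000/1001) = 35458423/12000 s.
Target frame: (35458423/12000) × (50) = 35458423/240 ≈ 147743.429 → 147743.

frame 147743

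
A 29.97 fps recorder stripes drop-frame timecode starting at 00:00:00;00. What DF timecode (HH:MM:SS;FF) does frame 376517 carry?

Ten DF minutes hold 17982 frames, so frame 376517 lies in block 20 (frames 359640–377621) with 16877 frames into that block.
The block's first minute is 1800 frames and the rest 1798 each; 16877 frames reaches minute 9, so 20 × 18 + 9 × 2 = 378 labels have been skipped so far.
Adding those back, label number 376517 + 378 = 376895 at 30 labels/s is 12563 s + 5 f = 3 h 29 min 23 s frame 5, i.e. 03:29:23;05.

03:29:23;05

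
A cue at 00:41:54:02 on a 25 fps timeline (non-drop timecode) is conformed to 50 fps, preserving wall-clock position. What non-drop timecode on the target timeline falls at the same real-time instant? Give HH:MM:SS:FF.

00:41:54:04

Source frame index: (0×3600 + 41×60 + 54) × 25 + 2 = 62852.
Real time: 62852 / (25) = 62852/25 s.
Target frame: (62852/25) × (50) = 125704.
At 50 labels/s: frame 125704 → 00:41:54:04.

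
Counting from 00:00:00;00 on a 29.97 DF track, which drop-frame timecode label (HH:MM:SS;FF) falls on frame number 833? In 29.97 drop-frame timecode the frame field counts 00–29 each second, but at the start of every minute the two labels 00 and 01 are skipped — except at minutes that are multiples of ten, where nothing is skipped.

00:00:27;23

Each 10-minute DF block holds 10 × 60 × 30 − 9 × 2 = 17982 frames. 833 ÷ 17982 → 0 full blocks, remainder 833.
Within the partial block the first minute is 1800 frames and each further minute 1798, so 0 further minute boundaries passed. Total skipped labels = 18 × 0 + 2 × 0 = 0.
Non-drop label index = 833 + 0 = 833; at 30 labels/s that is 00:00:27:23, i.e. DF 00:00:27;23.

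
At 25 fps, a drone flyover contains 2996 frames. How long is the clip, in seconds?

Running time = 2996 / (25) = 119.84 s.

119.84 seconds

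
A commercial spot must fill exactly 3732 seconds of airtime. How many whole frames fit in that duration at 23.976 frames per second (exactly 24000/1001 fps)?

Frames = 3732 × 24000/1001 = 89568000/1001 ≈ 89478.5215.
Complete frames: 89478.

89478 frames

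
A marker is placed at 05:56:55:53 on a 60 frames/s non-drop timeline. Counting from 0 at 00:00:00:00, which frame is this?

Total seconds to the label: (5 × 3600 + 56 × 60 + 55) = 21415.
Frame index = 21415 × 60 + 53 = 1284953.

frame 1284953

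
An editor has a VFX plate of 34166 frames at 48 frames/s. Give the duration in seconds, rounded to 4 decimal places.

Running time = 34166 × 1/48 = 17083/24 s ≈ 711.7917 s.

711.7917 seconds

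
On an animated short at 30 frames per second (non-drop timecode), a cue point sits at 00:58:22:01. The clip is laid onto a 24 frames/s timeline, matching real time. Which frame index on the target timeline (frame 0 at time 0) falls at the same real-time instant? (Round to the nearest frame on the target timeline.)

Source frame index: (0×3600 + 58×60 + 22) × 30 + 1 = 105061.
Real time: 105061 / (30) = 105061/30 s.
Target frame: (105061/30) × (24) = 420244/5 ≈ 84048.800 → 84049.

frame 84049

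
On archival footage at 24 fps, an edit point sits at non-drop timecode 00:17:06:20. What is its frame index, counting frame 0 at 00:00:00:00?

frame 24644

Total seconds to the label: (0 × 3600 + 17 × 60 + 6) = 1026.
Frame index = 1026 × 24 + 20 = 24644.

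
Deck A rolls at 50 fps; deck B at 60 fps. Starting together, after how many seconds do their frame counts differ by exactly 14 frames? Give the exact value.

The gap grows by |60 − 50| = 10 frames per second.
Time for a 14-frame gap: 14 ÷ (10) = 1.4 s.

1.4 seconds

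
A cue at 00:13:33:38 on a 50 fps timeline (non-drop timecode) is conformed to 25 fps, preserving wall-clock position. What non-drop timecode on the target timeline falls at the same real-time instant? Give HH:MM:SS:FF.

00:13:33:19

Source frame index: (0×3600 + 13×60 + 33) × 50 + 38 = 40688.
Real time: 40688 / (50) = 20344/25 s.
Target frame: (20344/25) × (25) = 20344.
At 25 labels/s: frame 20344 → 00:13:33:19.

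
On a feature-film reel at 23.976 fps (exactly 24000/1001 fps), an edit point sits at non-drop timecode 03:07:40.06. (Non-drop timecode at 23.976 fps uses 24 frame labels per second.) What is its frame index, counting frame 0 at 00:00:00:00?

frame 270246

Total seconds to the label: (3 × 3600 + 7 × 60 + 40) = 11260.
Frame index = 11260 × 24 + 6 = 270246.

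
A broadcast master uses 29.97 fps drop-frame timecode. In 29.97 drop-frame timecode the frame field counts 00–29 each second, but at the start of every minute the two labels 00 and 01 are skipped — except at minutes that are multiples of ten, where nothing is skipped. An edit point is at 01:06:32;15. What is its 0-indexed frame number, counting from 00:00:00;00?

119655

Complete 10-minute blocks: 6, each 17982 frames → 107892.
Remaining 6 whole minutes in the current block: 1800 + 5 × 1798 = 10790 frames.
Within the current minute: 32 × 30 + 15 − 2 = 973 (labels ;00/;01 skipped at this minute). Total = 107892 + 10790 + 973 = 119655.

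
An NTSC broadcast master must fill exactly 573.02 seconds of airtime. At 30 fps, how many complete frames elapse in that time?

Frames = 573.02 × 30 = 85953/5 ≈ 17190.6000.
Complete frames: 17190.

17190 frames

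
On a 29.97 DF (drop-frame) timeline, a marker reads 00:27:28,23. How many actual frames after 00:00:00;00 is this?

As if non-drop at 30 labels/s: (0 × 3600 + 27 × 60 + 28) × 30 + 23 = 49463.
Minute boundaries passed: 27; those not divisible by 10: 27 − 2 = 25; dropped labels = 2 × 25 = 50.
Actual frame index = 49463 − 50 = 49413.

49413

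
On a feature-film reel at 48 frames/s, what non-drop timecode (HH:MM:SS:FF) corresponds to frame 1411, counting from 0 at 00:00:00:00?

00:00:29:19

1411 ÷ 48 = 29 full seconds, remainder 19 frames.
29 s = 0 h 0 min 29 s.
Timecode: 00:00:29:19.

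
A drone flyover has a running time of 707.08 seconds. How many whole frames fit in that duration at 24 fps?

Frames = 707.08 × 24 = 424248/25 ≈ 16969.9200.
Complete frames: 16969.

16969 frames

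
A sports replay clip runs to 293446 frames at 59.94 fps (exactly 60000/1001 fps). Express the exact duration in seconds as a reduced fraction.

146869723/30000 seconds

Running time = 293446 ÷ (60000/1001) = 293446 × 1001/60000 = 146869723/30000 s.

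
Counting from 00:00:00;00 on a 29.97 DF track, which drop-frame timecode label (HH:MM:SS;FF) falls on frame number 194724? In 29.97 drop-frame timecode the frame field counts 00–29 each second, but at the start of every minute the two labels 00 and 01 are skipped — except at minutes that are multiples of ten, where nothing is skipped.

Ten DF minutes hold 17982 frames, so frame 194724 lies in block 10 (frames 179820–197801) with 14904 frames into that block.
The block's first minute is 1800 frames and the rest 1798 each; 14904 frames reaches minute 8, so 10 × 18 + 8 × 2 = 196 labels have been skipped so far.
Adding those back, label number 194724 + 196 = 194920 at 30 labels/s is 6497 s + 10 f = 1 h 48 min 17 s frame 10, i.e. 01:48:17;10.

01:48:17;10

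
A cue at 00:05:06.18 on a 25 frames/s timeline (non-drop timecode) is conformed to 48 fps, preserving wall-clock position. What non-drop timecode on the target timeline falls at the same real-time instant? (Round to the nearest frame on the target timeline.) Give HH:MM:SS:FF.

Source frame index: (0×3600 + 5×60 + 6) × 25 + 18 = 7668.
Real time: 7668 / (25) = 7668/25 s.
Target frame: (7668/25) × (48) = 368064/25 ≈ 14722.560 → 14723.
At 48 labels/s: frame 14723 → 00:05:06:35.

00:05:06:35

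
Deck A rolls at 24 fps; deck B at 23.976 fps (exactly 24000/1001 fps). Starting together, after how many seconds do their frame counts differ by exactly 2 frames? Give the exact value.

1001/12 seconds

The gap grows by |24000/1001 − 24| = 24/1001 frames per second.
Time for a 2-frame gap: 2 ÷ (24/1001) = 1001/12 s.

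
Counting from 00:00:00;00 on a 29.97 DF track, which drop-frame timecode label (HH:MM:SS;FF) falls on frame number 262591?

Each 10-minute DF block holds 10 × 60 × 30 − 9 × 2 = 17982 frames. 262591 ÷ 17982 → 14 full blocks, remainder 10843.
Within the partial block the first minute is 1800 frames and each further minute 1798, so 6 further minute boundaries passed. Total skipped labels = 18 × 14 + 2 × 6 = 264.
Non-drop label index = 262591 + 264 = 262855; at 30 labels/s that is 02:26:01:25, i.e. DF 02:26:01;25.

02:26:01;25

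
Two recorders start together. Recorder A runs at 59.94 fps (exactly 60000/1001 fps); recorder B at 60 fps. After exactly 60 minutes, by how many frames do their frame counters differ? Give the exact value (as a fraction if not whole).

60 min = 3600 s.
A emits 60000/1001 × 3600 = 216000000/1001 frames; B emits 60 × 3600 = 216000.
Difference = 216000/1001 frames (≈ 215.7842); B is ahead of A.

216000/1001 frames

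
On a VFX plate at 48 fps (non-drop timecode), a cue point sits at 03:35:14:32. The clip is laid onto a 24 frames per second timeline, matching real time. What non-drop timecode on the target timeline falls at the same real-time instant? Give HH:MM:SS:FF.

03:35:14:16

Source frame index: (3×3600 + 35×60 + 14) × 48 + 32 = 619904.
Real time: 619904 / (48) = 38744/3 s.
Target frame: (38744/3) × (24) = 309952.
At 24 labels/s: frame 309952 → 03:35:14:16.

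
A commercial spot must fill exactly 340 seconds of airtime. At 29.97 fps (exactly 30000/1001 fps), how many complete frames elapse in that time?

10189 frames

Frames = 340 × 30000/1001 = 10200000/1001 ≈ 10189.8102.
Complete frames: 10189.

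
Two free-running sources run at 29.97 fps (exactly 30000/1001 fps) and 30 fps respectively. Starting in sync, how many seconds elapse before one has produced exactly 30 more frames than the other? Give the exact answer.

1001 seconds

The gap grows by |30 − 30000/1001| = 30/1001 frames per second.
Time for a 30-frame gap: 30 ÷ (30/1001) = 1001 s.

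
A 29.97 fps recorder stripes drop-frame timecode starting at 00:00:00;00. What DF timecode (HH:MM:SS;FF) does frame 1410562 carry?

13:04:25;24

Each 10-minute DF block holds 10 × 60 × 30 − 9 × 2 = 17982 frames. 1410562 ÷ 17982 → 78 full blocks, remainder 7966.
Within the partial block the first minute is 1800 frames and each further minute 1798, so 4 further minute boundaries passed. Total skipped labels = 18 × 78 + 2 × 4 = 1412.
Non-drop label index = 1410562 + 1412 = 1411974; at 30 labels/s that is 13:04:25:24, i.e. DF 13:04:25;24.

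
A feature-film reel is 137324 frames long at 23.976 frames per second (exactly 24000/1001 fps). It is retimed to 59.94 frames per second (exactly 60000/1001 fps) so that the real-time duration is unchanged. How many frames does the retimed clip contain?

343310 frames

Target frames = source frames × (target rate / source rate) = 137324 × (60000/1001)/(24000/1001) = 137324 × 5/2 = 343310.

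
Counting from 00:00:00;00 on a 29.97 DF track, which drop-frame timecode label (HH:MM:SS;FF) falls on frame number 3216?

Each 10-minute DF block holds 10 × 60 × 30 − 9 × 2 = 17982 frames. 3216 ÷ 17982 → 0 full blocks, remainder 3216.
Within the partial block the first minute is 1800 frames and each further minute 1798, so 1 further minute boundary passed. Total skipped labels = 18 × 0 + 2 × 1 = 2.
Non-drop label index = 3216 + 2 = 3218; at 30 labels/s that is 00:01:47:08, i.e. DF 00:01:47;08.

00:01:47;08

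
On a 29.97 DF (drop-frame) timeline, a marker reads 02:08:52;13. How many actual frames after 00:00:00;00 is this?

231741

As if non-drop at 30 labels/s: (2 × 3600 + 8 × 60 + 52) × 30 + 13 = 231973.
Minute boundaries passed: 128; those not divisible by 10: 128 − 12 = 116; dropped labels = 2 × 116 = 232.
Actual frame index = 231973 − 232 = 231741.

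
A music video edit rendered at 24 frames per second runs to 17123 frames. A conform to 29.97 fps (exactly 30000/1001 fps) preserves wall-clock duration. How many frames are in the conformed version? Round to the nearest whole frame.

Frames at target rate = 17123 × (30000/1001) / (24) = 21403750/1001 ≈ 21382.368.
Nearest whole frame: 21382.

21382 frames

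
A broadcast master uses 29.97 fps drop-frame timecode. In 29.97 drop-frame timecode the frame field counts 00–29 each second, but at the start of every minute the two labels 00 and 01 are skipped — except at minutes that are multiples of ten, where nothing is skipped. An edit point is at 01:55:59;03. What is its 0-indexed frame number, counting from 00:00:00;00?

208565

As if non-drop at 30 labels/s: (1 × 3600 + 55 × 60 + 59) × 30 + 3 = 208773.
Minute boundaries passed: 115; those not divisible by 10: 115 − 11 = 104; dropped labels = 2 × 104 = 208.
Actual frame index = 208773 − 208 = 208565.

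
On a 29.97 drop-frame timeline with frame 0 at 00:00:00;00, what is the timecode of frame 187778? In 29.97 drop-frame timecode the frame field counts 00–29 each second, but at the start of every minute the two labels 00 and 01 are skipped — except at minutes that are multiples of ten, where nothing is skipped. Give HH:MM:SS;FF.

01:44:25;16

Ten DF minutes hold 17982 frames, so frame 187778 lies in block 10 (frames 179820–197801) with 7958 frames into that block.
The block's first minute is 1800 frames and the rest 1798 each; 7958 frames reaches minute 4, so 10 × 18 + 4 × 2 = 188 labels have been skipped so far.
Adding those back, label number 187778 + 188 = 187966 at 30 labels/s is 6265 s + 16 f = 1 h 44 min 25 s frame 16, i.e. 01:44:25;16.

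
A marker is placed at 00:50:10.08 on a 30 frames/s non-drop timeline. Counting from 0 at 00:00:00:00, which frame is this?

Total seconds to the label: (0 × 3600 + 50 × 60 + 10) = 3010.
Frame index = 3010 × 30 + 8 = 90308.

90308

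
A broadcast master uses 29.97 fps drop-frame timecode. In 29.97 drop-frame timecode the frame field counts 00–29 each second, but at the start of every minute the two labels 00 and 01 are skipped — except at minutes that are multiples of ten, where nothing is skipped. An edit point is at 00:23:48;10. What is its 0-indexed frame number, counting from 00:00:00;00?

42808

Complete 10-minute blocks: 2, each 17982 frames → 35964.
Remaining 3 whole minutes in the current block: 1800 + 2 × 1798 = 5396 frames.
Within the current minute: 48 × 30 + 10 − 2 = 1448 (labels ;00/;01 skipped at this minute). Total = 35964 + 5396 + 1448 = 42808.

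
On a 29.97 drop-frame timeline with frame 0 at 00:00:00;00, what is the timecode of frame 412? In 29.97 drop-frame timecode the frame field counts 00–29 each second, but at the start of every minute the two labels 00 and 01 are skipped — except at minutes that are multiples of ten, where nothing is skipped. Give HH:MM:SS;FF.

Each 10-minute DF block holds 10 × 60 × 30 − 9 × 2 = 17982 frames. 412 ÷ 17982 → 0 full blocks, remainder 412.
Within the partial block the first minute is 1800 frames and each further minute 1798, so 0 further minute boundaries passed. Total skipped labels = 18 × 0 + 2 × 0 = 0.
Non-drop label index = 412 + 0 = 412; at 30 labels/s that is 00:00:13:22, i.e. DF 00:00:13;22.

00:00:13;22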